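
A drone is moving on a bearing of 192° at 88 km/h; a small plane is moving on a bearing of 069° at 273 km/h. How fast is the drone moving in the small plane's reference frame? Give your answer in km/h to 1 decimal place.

329.3 km/h

Taking east as x and north as y: drone velocity = (-18.296, -86.077) km/h; small plane velocity = (254.867, 97.834) km/h.
Velocity of drone relative to small plane = (-18.296, -86.077) − (254.867, 97.834) = (-273.164, -183.911) km/h.
Magnitude = |(-273.164, -183.911)| = 329.305 km/h.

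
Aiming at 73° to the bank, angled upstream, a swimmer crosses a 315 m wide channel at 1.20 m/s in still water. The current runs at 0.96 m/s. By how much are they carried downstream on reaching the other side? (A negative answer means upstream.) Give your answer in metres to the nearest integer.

Perpendicular speed = 1.148 m/s; crossing time = 315 / 1.148 = 274.494 s.
Net downstream speed = 0.609 m/s.
Drift = 0.609 × 274.494 = 167.209 m (downstream).

167 m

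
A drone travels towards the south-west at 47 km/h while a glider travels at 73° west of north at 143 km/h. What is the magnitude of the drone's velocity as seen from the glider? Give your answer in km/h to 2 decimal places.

Taking east as x and north as y: drone velocity = (-33.234, -33.234) km/h; glider velocity = (-136.752, 41.809) km/h.
Velocity of drone relative to glider = (-33.234, -33.234) − (-136.752, 41.809) = (103.518, -75.043) km/h.
Magnitude = |(103.518, -75.043)| = 127.857 km/h.

127.86 km/h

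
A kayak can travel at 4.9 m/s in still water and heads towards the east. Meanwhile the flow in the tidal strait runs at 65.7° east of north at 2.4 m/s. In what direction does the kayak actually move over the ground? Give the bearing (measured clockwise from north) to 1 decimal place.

082.1°

Taking east as x and north as y: velocity relative to the water = (4.900, 0.000) m/s; the water relative to ground = (2.187, 0.988) m/s.
Velocity relative to ground = (4.900, 0.000) + (2.187, 0.988) = (7.087, 0.988) m/s.
Bearing = atan2(7.09, 0.99) = 82.07° clockwise from north.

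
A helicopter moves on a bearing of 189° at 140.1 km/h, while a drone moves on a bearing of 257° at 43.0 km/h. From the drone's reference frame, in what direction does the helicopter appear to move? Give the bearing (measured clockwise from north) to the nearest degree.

171°

Taking east as x and north as y: helicopter velocity = (-21.916, -138.375) km/h; drone velocity = (-41.898, -9.673) km/h.
Velocity of helicopter relative to drone = (-21.916, -138.375) − (-41.898, -9.673) = (19.981, -128.702) km/h.
Bearing = atan2(19.98, -128.70) = 171.18° clockwise from north.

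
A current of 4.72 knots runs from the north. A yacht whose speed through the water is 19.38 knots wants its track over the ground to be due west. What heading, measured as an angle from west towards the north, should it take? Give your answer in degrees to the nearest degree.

The current pushes perpendicular to the desired track; the heading must have a component into the current equal to 4.72 knots: 19.38 sin θ = 4.72.
sin θ = 0.2436, so θ = 14.096°.

14°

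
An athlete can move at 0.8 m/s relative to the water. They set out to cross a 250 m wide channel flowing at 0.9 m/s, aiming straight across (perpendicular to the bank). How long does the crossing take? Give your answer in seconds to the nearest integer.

The component of the athlete's velocity perpendicular to the bank is 0.8 m/s.
The flow acts along the bank and has no component across it.
Time = 250 / 0.800 = 312.500 s.

313 s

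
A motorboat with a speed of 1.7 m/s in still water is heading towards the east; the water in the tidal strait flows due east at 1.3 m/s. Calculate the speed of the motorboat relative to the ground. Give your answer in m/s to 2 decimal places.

Taking east as x and north as y: velocity relative to the water = (1.700, 0.000) m/s; the water relative to ground = (1.300, 0.000) m/s.
Velocity relative to ground = (1.700, 0.000) + (1.300, 0.000) = (3.000, 0.000) m/s.
Speed = |(3.000, 0.000)| = 3.000 m/s.

3.00 m/s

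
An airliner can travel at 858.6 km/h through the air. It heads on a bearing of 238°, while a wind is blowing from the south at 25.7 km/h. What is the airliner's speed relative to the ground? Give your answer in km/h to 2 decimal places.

Taking east as x and north as y: velocity relative to the air = (-728.134, -454.989) km/h; the air relative to ground = (0.000, 25.700) km/h.
Velocity relative to ground = (-728.134, -454.989) + (0.000, 25.700) = (-728.134, -429.289) km/h.
Speed = |(-728.134, -429.289)| = 845.262 km/h.

845.26 km/h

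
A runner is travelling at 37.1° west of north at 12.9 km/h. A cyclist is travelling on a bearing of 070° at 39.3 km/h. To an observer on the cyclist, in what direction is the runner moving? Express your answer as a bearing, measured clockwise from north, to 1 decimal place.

266.0°

Taking east as x and north as y: runner velocity = (-7.781, 10.289) km/h; cyclist velocity = (36.930, 13.441) km/h.
Velocity of runner relative to cyclist = (-7.781, 10.289) − (36.930, 13.441) = (-44.711, -3.153) km/h.
Bearing = atan2(-44.71, -3.15) = 265.97° clockwise from north.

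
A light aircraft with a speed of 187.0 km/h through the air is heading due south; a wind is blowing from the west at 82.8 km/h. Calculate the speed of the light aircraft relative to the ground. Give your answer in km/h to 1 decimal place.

Taking east as x and north as y: velocity relative to the air = (0.000, -187.000) km/h; the air relative to ground = (82.800, 0.000) km/h.
Velocity relative to ground = (0.000, -187.000) + (82.800, 0.000) = (82.800, -187.000) km/h.
Speed = |(82.800, -187.000)| = 204.511 km/h.

204.5 km/h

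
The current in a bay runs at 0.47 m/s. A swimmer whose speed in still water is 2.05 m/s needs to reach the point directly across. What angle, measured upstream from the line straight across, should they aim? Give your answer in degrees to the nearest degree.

To cancel the current, the upstream component of the swimmer's velocity must equal the flow: 2.05 sin θ = 0.47.
sin θ = 0.47 / 2.05 = 0.2293.
θ = arcsin(0.2293) = 13.254°.

13°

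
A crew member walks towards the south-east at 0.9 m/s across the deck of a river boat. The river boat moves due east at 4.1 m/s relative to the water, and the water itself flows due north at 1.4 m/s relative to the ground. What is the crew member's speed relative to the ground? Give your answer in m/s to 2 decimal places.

4.80 m/s

In east/north components (m/s): crew member relative to river boat = (0.636, -0.636); river boat relative to water = (4.100, 0.000); water relative to ground = (0.000, 1.400).
Sum = (4.736, 0.764) m/s.
Speed = |(4.736, 0.764)| = 4.798 m/s.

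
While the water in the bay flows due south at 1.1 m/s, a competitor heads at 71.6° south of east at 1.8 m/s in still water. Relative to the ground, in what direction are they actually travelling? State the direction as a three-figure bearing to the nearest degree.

Taking east as x and north as y: velocity relative to the water = (0.568, -1.708) m/s; the water relative to ground = (0.000, -1.100) m/s.
Velocity relative to ground = (0.568, -1.708) + (0.000, -1.100) = (0.568, -2.808) m/s.
Bearing = atan2(0.57, -2.81) = 168.56° clockwise from north.

169°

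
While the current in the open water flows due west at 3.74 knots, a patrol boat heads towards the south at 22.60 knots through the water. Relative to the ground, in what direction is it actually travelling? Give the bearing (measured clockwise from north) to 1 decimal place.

189.4°

Taking east as x and north as y: velocity relative to the water = (0.000, -22.600) knots; the water relative to ground = (-3.740, 0.000) knots.
Velocity relative to ground = (0.000, -22.600) + (-3.740, 0.000) = (-3.740, -22.600) knots.
Bearing = atan2(-3.74, -22.60) = 189.40° clockwise from north.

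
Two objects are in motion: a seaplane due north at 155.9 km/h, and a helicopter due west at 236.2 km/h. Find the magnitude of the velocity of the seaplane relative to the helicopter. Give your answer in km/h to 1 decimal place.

Taking east as x and north as y: seaplane velocity = (0.000, 155.900) km/h; helicopter velocity = (-236.200, 0.000) km/h.
Velocity of seaplane relative to helicopter = (0.000, 155.900) − (-236.200, 0.000) = (236.200, 155.900) km/h.
Magnitude = |(236.200, 155.900)| = 283.011 km/h.

283.0 km/h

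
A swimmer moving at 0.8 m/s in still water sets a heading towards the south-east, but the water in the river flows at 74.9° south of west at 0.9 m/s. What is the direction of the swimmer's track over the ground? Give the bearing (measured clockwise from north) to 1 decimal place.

Taking east as x and north as y: velocity relative to the water = (0.566, -0.566) m/s; the water relative to ground = (-0.234, -0.869) m/s.
Velocity relative to ground = (0.566, -0.566) + (-0.234, -0.869) = (0.331, -1.435) m/s.
Bearing = atan2(0.33, -1.43) = 167.00° clockwise from north.

167.0°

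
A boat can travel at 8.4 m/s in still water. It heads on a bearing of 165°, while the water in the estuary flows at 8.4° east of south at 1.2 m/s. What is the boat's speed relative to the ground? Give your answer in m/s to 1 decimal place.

9.6 m/s

Taking east as x and north as y: velocity relative to the water = (2.174, -8.114) m/s; the water relative to ground = (0.175, -1.187) m/s.
Velocity relative to ground = (2.174, -8.114) + (0.175, -1.187) = (2.349, -9.301) m/s.
Speed = |(2.349, -9.301)| = 9.593 m/s.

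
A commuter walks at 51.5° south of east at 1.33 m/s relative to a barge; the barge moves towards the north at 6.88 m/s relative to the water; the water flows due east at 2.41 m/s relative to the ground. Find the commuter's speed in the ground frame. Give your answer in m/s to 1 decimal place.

In east/north components (m/s): commuter relative to barge = (0.828, -1.041); barge relative to water = (0.000, 6.880); water relative to ground = (2.410, 0.000).
Sum = (3.238, 5.839) m/s.
Speed = |(3.238, 5.839)| = 6.677 m/s.

6.7 m/s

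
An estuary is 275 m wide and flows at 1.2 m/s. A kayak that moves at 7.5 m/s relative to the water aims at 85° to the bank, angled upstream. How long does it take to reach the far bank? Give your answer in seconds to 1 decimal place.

The component of the kayak's velocity perpendicular to the bank is 7.5 × sin 85° = 7.471 m/s.
Only the cross-stream component determines the crossing time; the current contributes nothing perpendicular to the bank.
Time = 275 / 7.471 = 36.807 s.

36.8 s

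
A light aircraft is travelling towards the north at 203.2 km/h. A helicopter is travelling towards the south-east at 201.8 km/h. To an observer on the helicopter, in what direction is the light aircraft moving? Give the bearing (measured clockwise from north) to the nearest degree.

Taking east as x and north as y: light aircraft velocity = (0.000, 203.200) km/h; helicopter velocity = (142.694, -142.694) km/h.
Velocity of light aircraft relative to helicopter = (0.000, 203.200) − (142.694, -142.694) = (-142.694, 345.894) km/h.
Bearing = atan2(-142.69, 345.89) = 337.58° clockwise from north.

338°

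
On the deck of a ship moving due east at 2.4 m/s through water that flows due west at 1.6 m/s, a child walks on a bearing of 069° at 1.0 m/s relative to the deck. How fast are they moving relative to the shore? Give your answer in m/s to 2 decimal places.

In east/north components (m/s): child relative to ship = (0.934, 0.358); ship relative to water = (2.400, 0.000); water relative to ground = (-1.600, 0.000).
Sum = (1.734, 0.358) m/s.
Speed = |(1.734, 0.358)| = 1.770 m/s.

1.77 m/s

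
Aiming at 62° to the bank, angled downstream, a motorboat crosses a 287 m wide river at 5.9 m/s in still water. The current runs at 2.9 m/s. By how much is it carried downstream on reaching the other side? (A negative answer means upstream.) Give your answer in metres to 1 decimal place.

312.4 m

Perpendicular speed = 5.209 m/s; crossing time = 287 / 5.209 = 55.093 s.
Net downstream speed = 5.670 m/s.
Drift = 5.670 × 55.093 = 312.370 m (downstream).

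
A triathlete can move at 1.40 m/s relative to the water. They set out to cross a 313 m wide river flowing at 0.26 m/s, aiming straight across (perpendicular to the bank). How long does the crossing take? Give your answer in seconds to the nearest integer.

224 s

The component of the triathlete's velocity perpendicular to the bank is 1.40 m/s.
The flow acts along the bank and has no component across it.
Time = 313 / 1.400 = 223.571 s.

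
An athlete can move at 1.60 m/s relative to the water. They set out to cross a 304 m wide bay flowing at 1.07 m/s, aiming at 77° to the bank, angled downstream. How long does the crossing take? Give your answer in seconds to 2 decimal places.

The component of the athlete's velocity perpendicular to the bank is 1.60 × sin 77° = 1.559 m/s.
The current is parallel to the bank, so it does not affect the crossing time.
Time = 304 / 1.559 = 194.998 s.

195.00 s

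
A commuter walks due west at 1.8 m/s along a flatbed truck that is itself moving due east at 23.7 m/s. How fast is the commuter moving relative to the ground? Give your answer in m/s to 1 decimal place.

Taking east as x and north as y: flatbed truck velocity = (23.700, 0.000) m/s; commuter velocity relative to flatbed truck = (-1.800, 0.000) m/s.
Velocity relative to ground = (23.700, 0.000) + (-1.800, 0.000) = (21.900, 0.000) m/s.
Speed = |(21.900, 0.000)| = 21.900 m/s.

21.9 m/s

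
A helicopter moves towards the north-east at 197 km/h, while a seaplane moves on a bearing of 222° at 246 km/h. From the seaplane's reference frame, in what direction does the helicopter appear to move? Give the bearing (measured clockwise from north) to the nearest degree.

Taking east as x and north as y: helicopter velocity = (139.300, 139.300) km/h; seaplane velocity = (-164.606, -182.814) km/h.
Velocity of helicopter relative to seaplane = (139.300, 139.300) − (-164.606, -182.814) = (303.906, 322.114) km/h.
Bearing = atan2(303.91, 322.11) = 43.33° clockwise from north.

043°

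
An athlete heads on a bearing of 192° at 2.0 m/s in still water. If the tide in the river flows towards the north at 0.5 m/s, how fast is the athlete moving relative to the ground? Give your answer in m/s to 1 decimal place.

1.5 m/s

Taking east as x and north as y: velocity relative to the water = (-0.416, -1.956) m/s; the water relative to ground = (0.000, 0.500) m/s.
Velocity relative to ground = (-0.416, -1.956) + (0.000, 0.500) = (-0.416, -1.456) m/s.
Speed = |(-0.416, -1.456)| = 1.514 m/s.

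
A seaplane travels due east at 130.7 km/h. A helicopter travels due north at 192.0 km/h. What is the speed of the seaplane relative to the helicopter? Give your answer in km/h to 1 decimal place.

232.3 km/h

Taking east as x and north as y: seaplane velocity = (130.700, 0.000) km/h; helicopter velocity = (0.000, 192.000) km/h.
Velocity of seaplane relative to helicopter = (130.700, 0.000) − (0.000, 192.000) = (130.700, -192.000) km/h.
Magnitude = |(130.700, -192.000)| = 232.264 km/h.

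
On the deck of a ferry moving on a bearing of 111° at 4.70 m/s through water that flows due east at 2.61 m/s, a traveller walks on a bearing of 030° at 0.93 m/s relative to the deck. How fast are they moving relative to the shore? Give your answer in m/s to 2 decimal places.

In east/north components (m/s): traveller relative to ferry = (0.465, 0.805); ferry relative to water = (4.388, -1.684); water relative to ground = (2.610, 0.000).
Sum = (7.463, -0.879) m/s.
Speed = |(7.463, -0.879)| = 7.514 m/s.

7.51 m/s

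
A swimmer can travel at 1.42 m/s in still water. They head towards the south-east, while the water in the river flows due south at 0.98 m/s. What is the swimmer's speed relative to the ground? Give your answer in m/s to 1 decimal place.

Taking east as x and north as y: velocity relative to the water = (1.004, -1.004) m/s; the water relative to ground = (0.000, -0.980) m/s.
Velocity relative to ground = (1.004, -1.004) + (0.000, -0.980) = (1.004, -1.984) m/s.
Speed = |(1.004, -1.984)| = 2.224 m/s.

2.2 m/s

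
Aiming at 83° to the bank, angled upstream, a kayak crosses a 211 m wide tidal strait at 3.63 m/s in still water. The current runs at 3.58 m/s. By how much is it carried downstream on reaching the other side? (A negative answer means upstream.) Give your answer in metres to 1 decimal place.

183.7 m

Perpendicular speed = 3.603 m/s; crossing time = 211 / 3.603 = 58.563 s.
Net downstream speed = 3.138 m/s.
Drift = 3.138 × 58.563 = 183.749 m (downstream).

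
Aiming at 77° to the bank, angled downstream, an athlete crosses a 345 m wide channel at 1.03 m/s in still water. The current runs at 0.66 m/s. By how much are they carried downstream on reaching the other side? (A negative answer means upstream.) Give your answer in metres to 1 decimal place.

306.5 m

Perpendicular speed = 1.004 m/s; crossing time = 345 / 1.004 = 343.762 s.
Net downstream speed = 0.892 m/s.
Drift = 0.892 × 343.762 = 306.532 m (downstream).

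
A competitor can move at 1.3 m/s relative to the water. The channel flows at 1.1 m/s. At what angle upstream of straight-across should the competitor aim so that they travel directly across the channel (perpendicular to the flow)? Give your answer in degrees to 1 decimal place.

57.8°

To cancel the current, the upstream component of the competitor's velocity must equal the flow: 1.3 sin θ = 1.1.
sin θ = 1.1 / 1.3 = 0.8462.
θ = arcsin(0.8462) = 57.796°.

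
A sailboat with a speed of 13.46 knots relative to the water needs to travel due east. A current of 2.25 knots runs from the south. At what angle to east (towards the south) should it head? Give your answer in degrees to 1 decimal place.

9.6°

The current pushes perpendicular to the desired track; the heading must have a component into the current equal to 2.25 knots: 13.46 sin θ = 2.25.
sin θ = 0.1672, so θ = 9.623°.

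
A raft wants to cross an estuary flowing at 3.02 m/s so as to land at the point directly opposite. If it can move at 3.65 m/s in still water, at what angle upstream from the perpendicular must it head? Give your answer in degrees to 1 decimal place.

55.8°

To cancel the current, the upstream component of the raft's velocity must equal the flow: 3.65 sin θ = 3.02.
sin θ = 3.02 / 3.65 = 0.8274.
θ = arcsin(0.8274) = 55.832°.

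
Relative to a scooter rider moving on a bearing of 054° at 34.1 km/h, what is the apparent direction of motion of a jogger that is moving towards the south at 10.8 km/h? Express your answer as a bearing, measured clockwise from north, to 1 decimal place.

221.8°

Taking east as x and north as y: jogger velocity = (0.000, -10.800) km/h; scooter rider velocity = (27.587, 20.043) km/h.
Velocity of jogger relative to scooter rider = (0.000, -10.800) − (27.587, 20.043) = (-27.587, -30.843) km/h.
Bearing = atan2(-27.59, -30.84) = 221.81° clockwise from north.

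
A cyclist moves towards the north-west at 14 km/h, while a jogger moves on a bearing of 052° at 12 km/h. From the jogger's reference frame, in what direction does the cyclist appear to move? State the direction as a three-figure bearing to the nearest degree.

Taking east as x and north as y: cyclist velocity = (-9.899, 9.899) km/h; jogger velocity = (9.456, 7.388) km/h.
Velocity of cyclist relative to jogger = (-9.899, 9.899) − (9.456, 7.388) = (-19.356, 2.512) km/h.
Bearing = atan2(-19.36, 2.51) = 277.39° clockwise from north.

277°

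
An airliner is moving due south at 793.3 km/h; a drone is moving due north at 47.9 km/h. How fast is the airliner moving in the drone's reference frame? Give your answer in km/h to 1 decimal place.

841.2 km/h

Taking east as x and north as y: airliner velocity = (0.000, -793.300) km/h; drone velocity = (0.000, 47.900) km/h.
Velocity of airliner relative to drone = (0.000, -793.300) − (0.000, 47.900) = (0.000, -841.200) km/h.
Magnitude = |(0.000, -841.200)| = 841.200 km/h.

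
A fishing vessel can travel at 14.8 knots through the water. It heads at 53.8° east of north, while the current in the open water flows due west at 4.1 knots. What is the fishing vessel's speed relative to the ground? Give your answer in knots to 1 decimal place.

11.7 knots

Taking east as x and north as y: velocity relative to the water = (11.943, 8.741) knots; the water relative to ground = (-4.100, 0.000) knots.
Velocity relative to ground = (11.943, 8.741) + (-4.100, 0.000) = (7.843, 8.741) knots.
Speed = |(7.843, 8.741)| = 11.744 knots.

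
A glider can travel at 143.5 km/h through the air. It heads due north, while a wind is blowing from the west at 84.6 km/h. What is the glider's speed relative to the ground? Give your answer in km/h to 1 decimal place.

Taking east as x and north as y: velocity relative to the air = (0.000, 143.500) km/h; the air relative to ground = (84.600, 0.000) km/h.
Velocity relative to ground = (0.000, 143.500) + (84.600, 0.000) = (84.600, 143.500) km/h.
Speed = |(84.600, 143.500)| = 166.582 km/h.

166.6 km/h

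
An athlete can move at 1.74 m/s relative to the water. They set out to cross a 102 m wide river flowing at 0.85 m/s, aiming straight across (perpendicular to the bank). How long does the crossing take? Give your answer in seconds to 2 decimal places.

58.62 s

The component of the athlete's velocity perpendicular to the bank is 1.74 m/s.
The current is parallel to the bank, so it does not affect the crossing time.
Time = 102 / 1.740 = 58.621 s.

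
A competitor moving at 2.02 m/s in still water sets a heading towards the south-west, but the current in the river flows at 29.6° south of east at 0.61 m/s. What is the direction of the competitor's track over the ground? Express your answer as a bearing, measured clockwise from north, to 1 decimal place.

Taking east as x and north as y: velocity relative to the water = (-1.428, -1.428) m/s; the water relative to ground = (0.530, -0.301) m/s.
Velocity relative to ground = (-1.428, -1.428) + (0.530, -0.301) = (-0.898, -1.730) m/s.
Bearing = atan2(-0.90, -1.73) = 207.44° clockwise from north.

207.4°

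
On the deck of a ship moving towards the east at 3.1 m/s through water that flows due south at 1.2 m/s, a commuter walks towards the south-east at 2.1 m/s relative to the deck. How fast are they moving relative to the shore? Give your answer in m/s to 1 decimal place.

In east/north components (m/s): commuter relative to ship = (1.485, -1.485); ship relative to water = (3.100, 0.000); water relative to ground = (0.000, -1.200).
Sum = (4.585, -2.685) m/s.
Speed = |(4.585, -2.685)| = 5.313 m/s.

5.3 m/s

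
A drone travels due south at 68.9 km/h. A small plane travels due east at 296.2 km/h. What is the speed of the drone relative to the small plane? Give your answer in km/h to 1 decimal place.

Taking east as x and north as y: drone velocity = (0.000, -68.900) km/h; small plane velocity = (296.200, 0.000) km/h.
Velocity of drone relative to small plane = (0.000, -68.900) − (296.200, 0.000) = (-296.200, -68.900) km/h.
Magnitude = |(-296.200, -68.900)| = 304.108 km/h.

304.1 km/h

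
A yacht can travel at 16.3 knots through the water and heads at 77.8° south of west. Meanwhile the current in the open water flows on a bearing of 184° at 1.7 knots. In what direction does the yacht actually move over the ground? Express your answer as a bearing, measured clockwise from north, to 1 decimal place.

Taking east as x and north as y: velocity relative to the water = (-3.445, -15.932) knots; the water relative to ground = (-0.119, -1.696) knots.
Velocity relative to ground = (-3.445, -15.932) + (-0.119, -1.696) = (-3.563, -17.628) knots.
Bearing = atan2(-3.56, -17.63) = 191.43° clockwise from north.

191.4°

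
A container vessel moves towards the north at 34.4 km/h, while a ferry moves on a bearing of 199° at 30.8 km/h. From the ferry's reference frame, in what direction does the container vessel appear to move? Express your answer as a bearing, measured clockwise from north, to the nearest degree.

009°

Taking east as x and north as y: container vessel velocity = (0.000, 34.400) km/h; ferry velocity = (-10.027, -29.122) km/h.
Velocity of container vessel relative to ferry = (0.000, 34.400) − (-10.027, -29.122) = (10.027, 63.522) km/h.
Bearing = atan2(10.03, 63.52) = 8.97° clockwise from north.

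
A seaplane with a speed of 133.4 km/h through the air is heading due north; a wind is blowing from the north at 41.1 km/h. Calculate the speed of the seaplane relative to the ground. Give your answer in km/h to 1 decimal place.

92.3 km/h

Taking east as x and north as y: velocity relative to the air = (0.000, 133.400) km/h; the air relative to ground = (0.000, -41.100) km/h.
Velocity relative to ground = (0.000, 133.400) + (0.000, -41.100) = (0.000, 92.300) km/h.
Speed = |(0.000, 92.300)| = 92.300 km/h.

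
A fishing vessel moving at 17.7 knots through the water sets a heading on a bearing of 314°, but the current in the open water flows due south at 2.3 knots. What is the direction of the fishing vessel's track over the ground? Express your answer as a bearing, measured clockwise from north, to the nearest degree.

Taking east as x and north as y: velocity relative to the water = (-12.732, 12.295) knots; the water relative to ground = (0.000, -2.300) knots.
Velocity relative to ground = (-12.732, 12.295) + (0.000, -2.300) = (-12.732, 9.995) knots.
Bearing = atan2(-12.73, 10.00) = 308.13° clockwise from north.

308°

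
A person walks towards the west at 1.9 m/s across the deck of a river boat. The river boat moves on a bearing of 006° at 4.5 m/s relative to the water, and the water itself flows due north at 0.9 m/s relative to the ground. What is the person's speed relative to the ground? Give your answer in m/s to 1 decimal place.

5.6 m/s

In east/north components (m/s): person relative to river boat = (-1.900, 0.000); river boat relative to water = (0.470, 4.475); water relative to ground = (0.000, 0.900).
Sum = (-1.430, 5.375) m/s.
Speed = |(-1.430, 5.375)| = 5.562 m/s.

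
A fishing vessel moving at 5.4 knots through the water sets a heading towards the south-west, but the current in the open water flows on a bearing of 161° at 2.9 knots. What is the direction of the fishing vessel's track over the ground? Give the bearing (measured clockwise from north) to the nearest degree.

Taking east as x and north as y: velocity relative to the water = (-3.818, -3.818) knots; the water relative to ground = (0.944, -2.742) knots.
Velocity relative to ground = (-3.818, -3.818) + (0.944, -2.742) = (-2.874, -6.560) knots.
Bearing = atan2(-2.87, -6.56) = 203.66° clockwise from north.

204°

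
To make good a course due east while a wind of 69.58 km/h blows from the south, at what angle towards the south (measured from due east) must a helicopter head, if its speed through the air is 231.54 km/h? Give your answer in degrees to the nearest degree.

17°

The wind pushes perpendicular to the desired track; the heading must have a component into the wind equal to 69.58 km/h: 231.54 sin θ = 69.58.
sin θ = 0.3005, so θ = 17.488°.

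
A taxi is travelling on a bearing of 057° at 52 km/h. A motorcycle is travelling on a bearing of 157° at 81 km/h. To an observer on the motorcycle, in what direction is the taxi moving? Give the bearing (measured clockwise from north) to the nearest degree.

007°

Taking east as x and north as y: taxi velocity = (43.611, 28.321) km/h; motorcycle velocity = (31.649, -74.561) km/h.
Velocity of taxi relative to motorcycle = (43.611, 28.321) − (31.649, -74.561) = (11.962, 102.882) km/h.
Bearing = atan2(11.96, 102.88) = 6.63° clockwise from north.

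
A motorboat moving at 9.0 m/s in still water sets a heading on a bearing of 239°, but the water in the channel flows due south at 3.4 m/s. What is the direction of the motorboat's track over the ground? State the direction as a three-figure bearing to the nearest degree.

Taking east as x and north as y: velocity relative to the water = (-7.715, -4.635) m/s; the water relative to ground = (0.000, -3.400) m/s.
Velocity relative to ground = (-7.715, -4.635) + (0.000, -3.400) = (-7.715, -8.035) m/s.
Bearing = atan2(-7.71, -8.04) = 223.83° clockwise from north.

224°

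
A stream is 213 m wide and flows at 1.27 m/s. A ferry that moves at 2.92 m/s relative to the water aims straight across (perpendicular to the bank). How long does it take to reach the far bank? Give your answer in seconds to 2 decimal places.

72.95 s

The component of the ferry's velocity perpendicular to the bank is 2.92 m/s.
Only the cross-stream component determines the crossing time; the current contributes nothing perpendicular to the bank.
Time = 213 / 2.920 = 72.945 s.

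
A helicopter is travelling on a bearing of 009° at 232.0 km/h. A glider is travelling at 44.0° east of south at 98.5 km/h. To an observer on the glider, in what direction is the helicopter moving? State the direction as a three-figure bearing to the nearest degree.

354°

Taking east as x and north as y: helicopter velocity = (36.293, 229.144) km/h; glider velocity = (68.424, -70.855) km/h.
Velocity of helicopter relative to glider = (36.293, 229.144) − (68.424, -70.855) = (-32.131, 299.999) km/h.
Bearing = atan2(-32.13, 300.00) = 353.89° clockwise from north.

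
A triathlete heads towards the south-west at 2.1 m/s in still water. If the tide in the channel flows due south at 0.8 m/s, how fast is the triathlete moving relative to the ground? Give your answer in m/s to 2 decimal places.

Taking east as x and north as y: velocity relative to the water = (-1.485, -1.485) m/s; the water relative to ground = (0.000, -0.800) m/s.
Velocity relative to ground = (-1.485, -1.485) + (0.000, -0.800) = (-1.485, -2.285) m/s.
Speed = |(-1.485, -2.285)| = 2.725 m/s.

2.73 m/s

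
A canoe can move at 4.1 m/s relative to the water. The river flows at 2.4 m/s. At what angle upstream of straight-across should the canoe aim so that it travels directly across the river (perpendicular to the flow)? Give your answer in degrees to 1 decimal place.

35.8°

To cancel the current, the upstream component of the canoe's velocity must equal the flow: 4.1 sin θ = 2.4.
sin θ = 2.4 / 4.1 = 0.5854.
θ = arcsin(0.5854) = 35.829°.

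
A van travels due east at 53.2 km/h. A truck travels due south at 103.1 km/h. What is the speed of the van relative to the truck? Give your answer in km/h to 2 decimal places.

116.02 km/h

Taking east as x and north as y: van velocity = (53.200, 0.000) km/h; truck velocity = (0.000, -103.100) km/h.
Velocity of van relative to truck = (53.200, 0.000) − (0.000, -103.100) = (53.200, 103.100) km/h.
Magnitude = |(53.200, 103.100)| = 116.017 km/h.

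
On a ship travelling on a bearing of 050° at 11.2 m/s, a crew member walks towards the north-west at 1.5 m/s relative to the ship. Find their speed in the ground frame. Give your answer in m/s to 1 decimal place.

11.2 m/s

Taking east as x and north as y: ship velocity = (8.580, 7.199) m/s; crew member velocity relative to ship = (-1.061, 1.061) m/s.
Velocity relative to ground = (8.580, 7.199) + (-1.061, 1.061) = (7.519, 8.260) m/s.
Speed = |(7.519, 8.260)| = 11.170 m/s.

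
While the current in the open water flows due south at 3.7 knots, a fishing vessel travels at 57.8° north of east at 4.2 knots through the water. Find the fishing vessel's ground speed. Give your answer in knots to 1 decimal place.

Taking east as x and north as y: velocity relative to the water = (2.238, 3.554) knots; the water relative to ground = (0.000, -3.700) knots.
Velocity relative to ground = (2.238, 3.554) + (0.000, -3.700) = (2.238, -0.146) knots.
Speed = |(2.238, -0.146)| = 2.243 knots.

2.2 knots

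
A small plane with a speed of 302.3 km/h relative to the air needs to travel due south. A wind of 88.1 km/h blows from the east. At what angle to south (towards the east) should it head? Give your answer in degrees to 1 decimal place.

16.9°

The wind pushes perpendicular to the desired track; the heading must have a component into the wind equal to 88.1 km/h: 302.3 sin θ = 88.1.
sin θ = 0.2914, so θ = 16.944°.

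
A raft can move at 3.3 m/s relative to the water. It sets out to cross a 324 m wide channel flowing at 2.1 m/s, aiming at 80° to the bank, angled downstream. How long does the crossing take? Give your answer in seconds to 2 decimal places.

The component of the raft's velocity perpendicular to the bank is 3.3 × sin 80° = 3.250 m/s.
Only the cross-stream component determines the crossing time; the current contributes nothing perpendicular to the bank.
Time = 324 / 3.250 = 99.696 s.

99.70 s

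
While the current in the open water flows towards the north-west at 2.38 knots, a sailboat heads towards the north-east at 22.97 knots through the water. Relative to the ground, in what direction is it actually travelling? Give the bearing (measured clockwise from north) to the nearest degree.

Taking east as x and north as y: velocity relative to the water = (16.242, 16.242) knots; the water relative to ground = (-1.683, 1.683) knots.
Velocity relative to ground = (16.242, 16.242) + (-1.683, 1.683) = (14.559, 17.925) knots.
Bearing = atan2(14.56, 17.93) = 39.08° clockwise from north.

039°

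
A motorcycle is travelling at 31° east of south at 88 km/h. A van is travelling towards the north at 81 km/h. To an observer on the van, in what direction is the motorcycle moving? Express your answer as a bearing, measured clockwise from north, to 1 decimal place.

Taking east as x and north as y: motorcycle velocity = (45.323, -75.431) km/h; van velocity = (0.000, 81.000) km/h.
Velocity of motorcycle relative to van = (45.323, -75.431) − (0.000, 81.000) = (45.323, -156.431) km/h.
Bearing = atan2(45.32, -156.43) = 163.84° clockwise from north.

163.8°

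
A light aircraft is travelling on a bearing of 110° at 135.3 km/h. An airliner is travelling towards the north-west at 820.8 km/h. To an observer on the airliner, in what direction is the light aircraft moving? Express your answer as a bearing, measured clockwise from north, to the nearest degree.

Taking east as x and north as y: light aircraft velocity = (127.140, -46.275) km/h; airliner velocity = (-580.393, 580.393) km/h.
Velocity of light aircraft relative to airliner = (127.140, -46.275) − (-580.393, 580.393) = (707.534, -626.669) km/h.
Bearing = atan2(707.53, -626.67) = 131.53° clockwise from north.

132°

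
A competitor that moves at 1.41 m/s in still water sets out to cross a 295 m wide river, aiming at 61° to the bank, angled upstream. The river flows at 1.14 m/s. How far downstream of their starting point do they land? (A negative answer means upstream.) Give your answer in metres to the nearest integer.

109 m

Perpendicular speed = 1.233 m/s; crossing time = 295 / 1.233 = 239.212 s.
Net downstream speed = 0.456 m/s.
Drift = 0.456 × 239.212 = 109.181 m (downstream).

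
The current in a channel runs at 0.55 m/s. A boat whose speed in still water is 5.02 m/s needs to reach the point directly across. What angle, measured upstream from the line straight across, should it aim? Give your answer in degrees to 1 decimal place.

6.3°

To cancel the current, the upstream component of the boat's velocity must equal the flow: 5.02 sin θ = 0.55.
sin θ = 0.55 / 5.02 = 0.1096.
θ = arcsin(0.1096) = 6.290°.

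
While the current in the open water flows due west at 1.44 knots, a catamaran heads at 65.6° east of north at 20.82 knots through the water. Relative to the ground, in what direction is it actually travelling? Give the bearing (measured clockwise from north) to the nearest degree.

Taking east as x and north as y: velocity relative to the water = (18.960, 8.601) knots; the water relative to ground = (-1.440, 0.000) knots.
Velocity relative to ground = (18.960, 8.601) + (-1.440, 0.000) = (17.520, 8.601) knots.
Bearing = atan2(17.52, 8.60) = 63.85° clockwise from north.

064°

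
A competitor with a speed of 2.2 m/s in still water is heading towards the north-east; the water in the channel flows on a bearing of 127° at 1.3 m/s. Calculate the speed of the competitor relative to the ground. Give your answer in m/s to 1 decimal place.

2.7 m/s

Taking east as x and north as y: velocity relative to the water = (1.556, 1.556) m/s; the water relative to ground = (1.038, -0.782) m/s.
Velocity relative to ground = (1.556, 1.556) + (1.038, -0.782) = (2.594, 0.773) m/s.
Speed = |(2.594, 0.773)| = 2.707 m/s.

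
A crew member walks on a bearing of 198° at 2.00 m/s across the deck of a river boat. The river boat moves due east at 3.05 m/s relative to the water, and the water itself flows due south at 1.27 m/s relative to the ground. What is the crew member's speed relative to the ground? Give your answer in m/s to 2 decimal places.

4.00 m/s

In east/north components (m/s): crew member relative to river boat = (-0.618, -1.902); river boat relative to water = (3.050, 0.000); water relative to ground = (0.000, -1.270).
Sum = (2.432, -3.172) m/s.
Speed = |(2.432, -3.172)| = 3.997 m/s.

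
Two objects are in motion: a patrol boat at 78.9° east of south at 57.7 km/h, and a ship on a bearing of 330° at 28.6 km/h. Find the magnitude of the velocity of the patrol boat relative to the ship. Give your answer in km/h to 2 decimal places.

79.48 km/h

Taking east as x and north as y: patrol boat velocity = (56.621, -11.109) km/h; ship velocity = (-14.300, 24.768) km/h.
Velocity of patrol boat relative to ship = (56.621, -11.109) − (-14.300, 24.768) = (70.921, -35.877) km/h.
Magnitude = |(70.921, -35.877)| = 79.479 km/h.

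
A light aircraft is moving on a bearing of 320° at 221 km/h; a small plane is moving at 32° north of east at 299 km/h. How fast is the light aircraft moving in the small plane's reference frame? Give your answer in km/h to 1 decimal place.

395.8 km/h

Taking east as x and north as y: light aircraft velocity = (-142.056, 169.296) km/h; small plane velocity = (253.566, 158.446) km/h.
Velocity of light aircraft relative to small plane = (-142.056, 169.296) − (253.566, 158.446) = (-395.622, 10.850) km/h.
Magnitude = |(-395.622, 10.850)| = 395.771 km/h.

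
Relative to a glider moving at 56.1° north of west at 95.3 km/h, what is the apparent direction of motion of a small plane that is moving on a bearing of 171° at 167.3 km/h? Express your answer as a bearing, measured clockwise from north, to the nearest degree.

Taking east as x and north as y: small plane velocity = (26.171, -165.240) km/h; glider velocity = (-53.153, 79.100) km/h.
Velocity of small plane relative to glider = (26.171, -165.240) − (-53.153, 79.100) = (79.325, -244.340) km/h.
Bearing = atan2(79.32, -244.34) = 162.01° clockwise from north.

162°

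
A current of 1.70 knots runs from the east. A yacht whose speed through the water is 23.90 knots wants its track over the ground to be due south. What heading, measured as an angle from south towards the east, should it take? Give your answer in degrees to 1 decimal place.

The current pushes perpendicular to the desired track; the heading must have a component into the current equal to 1.70 knots: 23.90 sin θ = 1.70.
sin θ = 0.0711, so θ = 4.079°.

4.1°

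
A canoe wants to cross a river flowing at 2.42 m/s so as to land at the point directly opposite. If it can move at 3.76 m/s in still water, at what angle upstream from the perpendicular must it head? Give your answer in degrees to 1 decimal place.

To cancel the current, the upstream component of the canoe's velocity must equal the flow: 3.76 sin θ = 2.42.
sin θ = 2.42 / 3.76 = 0.6436.
θ = arcsin(0.6436) = 40.062°.

40.1°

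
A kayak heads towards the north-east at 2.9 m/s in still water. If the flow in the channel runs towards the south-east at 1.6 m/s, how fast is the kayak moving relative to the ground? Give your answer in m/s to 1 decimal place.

3.3 m/s

Taking east as x and north as y: velocity relative to the water = (2.051, 2.051) m/s; the water relative to ground = (1.131, -1.131) m/s.
Velocity relative to ground = (2.051, 2.051) + (1.131, -1.131) = (3.182, 0.919) m/s.
Speed = |(3.182, 0.919)| = 3.312 m/s.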